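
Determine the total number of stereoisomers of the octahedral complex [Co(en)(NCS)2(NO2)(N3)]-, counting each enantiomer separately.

In an octahedral complex each vertex has one trans partner and four cis neighbours.
Each en is bidentate and must span two cis positions.
Working through the distinct placements yields 4 geometric isomers: NCS cis (3 arrangements, 2 chiral); NCS trans.
Of these, 2 lack any improper symmetry element and so occur as enantiomeric pairs, giving 4 + 2 = 6 stereoisomers in total.

6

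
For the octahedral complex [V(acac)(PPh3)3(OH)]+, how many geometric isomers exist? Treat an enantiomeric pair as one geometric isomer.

2

The six octahedral sites form three mutually perpendicular trans pairs.
Each acac is bidentate and must span two cis positions.
There are 2 geometric isomers: PPh3 fac; PPh3 mer.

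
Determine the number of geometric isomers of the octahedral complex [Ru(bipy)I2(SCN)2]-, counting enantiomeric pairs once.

An octahedron has six vertices in three trans pairs; every non-trans pair is cis.
Each bipy is bidentate and must span two cis positions.
The distinct arrangements are (3 in all): I trans, SCN cis; I cis, SCN cis (chiral); I cis, SCN trans.

3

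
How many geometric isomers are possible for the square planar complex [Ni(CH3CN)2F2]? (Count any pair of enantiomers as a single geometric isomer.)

2

In a square planar complex each vertex has one trans partner and two cis neighbours.
Systematic placement gives 2 geometric isomers: CH3CN cis; CH3CN trans.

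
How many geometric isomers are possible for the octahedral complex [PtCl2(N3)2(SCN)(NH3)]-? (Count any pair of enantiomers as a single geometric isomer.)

6

In an octahedral complex each vertex has one trans partner and four cis neighbours.
Systematic placement gives 6 geometric isomers: Cl trans, N3 trans; Cl trans, N3 cis; Cl cis, N3 cis (3 arrangements, 2 chiral); Cl cis, N3 trans.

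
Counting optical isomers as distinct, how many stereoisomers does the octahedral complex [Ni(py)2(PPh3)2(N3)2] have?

The six octahedral sites form three mutually perpendicular trans pairs.
Systematic placement gives 5 geometric isomers: py trans, PPh3 trans, N3 trans; py cis, PPh3 cis, N3 trans; py trans, PPh3 cis, N3 cis; py cis, PPh3 cis, N3 cis (chiral); py cis, PPh3 trans, N3 cis.
One of these lacks any improper symmetry element and so occurs as an enantiomeric pair, giving 5 + 1 = 6 stereoisomers in total.

6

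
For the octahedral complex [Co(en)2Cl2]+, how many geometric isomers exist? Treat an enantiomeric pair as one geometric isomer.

An octahedron has six vertices in three trans pairs; every non-trans pair is cis.
Each en is bidentate and must span two cis positions.
Working through the distinct placements yields 2 geometric isomers: Cl trans; Cl cis (chiral).

2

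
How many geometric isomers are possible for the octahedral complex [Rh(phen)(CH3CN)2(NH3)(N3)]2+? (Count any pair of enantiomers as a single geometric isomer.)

An octahedron has six vertices in three trans pairs; every non-trans pair is cis.
Each phen is bidentate and must span two cis positions.
Systematic placement gives 4 geometric isomers: CH3CN trans; CH3CN cis (3 arrangements, 2 chiral).

4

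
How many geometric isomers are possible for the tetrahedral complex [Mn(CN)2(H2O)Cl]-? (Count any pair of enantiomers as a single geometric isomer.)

All four vertices of a tetrahedron are equivalent and mutually adjacent, so cis/trans isomerism cannot arise.
Only one geometric arrangement is possible.

1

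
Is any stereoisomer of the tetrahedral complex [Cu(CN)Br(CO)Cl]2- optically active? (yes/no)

Only one geometric arrangement is possible; it has no improper symmetry element, so it exists as a pair of enantiomers (2 stereoisomers).

yes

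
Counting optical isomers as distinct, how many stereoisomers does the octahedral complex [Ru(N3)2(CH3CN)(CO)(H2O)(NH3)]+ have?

15

Exhaustive case analysis gives 9 geometric isomers.
Of these, 6 lack any improper symmetry element and so occur as enantiomeric pairs, giving 9 + 6 = 15 stereoisomers in total.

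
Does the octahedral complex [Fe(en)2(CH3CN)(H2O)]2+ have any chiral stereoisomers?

An octahedron has six vertices in three trans pairs; every non-trans pair is cis.
Each en is bidentate and must span two cis positions.
The distinct arrangements are (2 in all): CH3CN and H2O mutually trans; CH3CN and H2O mutually cis (chiral).
One of these lacks any improper symmetry element and so occurs as an enantiomeric pair, giving 2 + 1 = 3 stereoisomers in total.

yes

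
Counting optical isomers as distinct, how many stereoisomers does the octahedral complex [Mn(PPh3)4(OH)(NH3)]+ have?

In an octahedral complex each vertex has one trans partner and four cis neighbours.
The distinct arrangements are (2 in all): OH and NH3 mutually trans; OH and NH3 mutually cis.
Each arrangement has an internal mirror plane or centre of symmetry, so none is chiral.

2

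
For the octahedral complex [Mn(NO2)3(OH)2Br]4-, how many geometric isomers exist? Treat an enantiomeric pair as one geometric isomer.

The six octahedral sites form three mutually perpendicular trans pairs.
Working through the distinct placements yields 3 geometric isomers: NO2 mer, OH trans; NO2 fac, OH cis; NO2 mer, OH cis.

3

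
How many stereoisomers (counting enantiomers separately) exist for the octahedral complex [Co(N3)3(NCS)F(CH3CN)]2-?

The six octahedral sites form three mutually perpendicular trans pairs.
Systematic placement gives 4 geometric isomers: N3 mer (3 arrangements); N3 fac (chiral).
One of these lacks any improper symmetry element and so occurs as an enantiomeric pair, giving 4 + 1 = 5 stereoisomers in total.

5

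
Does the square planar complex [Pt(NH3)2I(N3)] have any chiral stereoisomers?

In a square planar complex each vertex has one trans partner and two cis neighbours.
Working through the distinct placements yields 2 geometric isomers: NH3 cis; NH3 trans.
Each arrangement has an internal mirror plane or centre of symmetry, so none is chiral.

no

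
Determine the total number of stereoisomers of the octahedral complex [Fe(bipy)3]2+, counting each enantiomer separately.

2

In an octahedral complex each vertex has one trans partner and four cis neighbours.
Each bipy is bidentate and must span two cis positions.
Only one geometric arrangement is possible; it has no improper symmetry element, so it exists as a pair of enantiomers (2 stereoisomers).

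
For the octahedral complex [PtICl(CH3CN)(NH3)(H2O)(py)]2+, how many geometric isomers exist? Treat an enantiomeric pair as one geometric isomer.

The six octahedral sites form three mutually perpendicular trans pairs.
Systematic enumeration (placing each ligand type in turn and discarding arrangements equivalent by rotation or reflection) gives 15 geometric isomers.

15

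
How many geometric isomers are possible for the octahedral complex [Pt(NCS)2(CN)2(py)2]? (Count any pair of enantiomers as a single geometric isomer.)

5

The six octahedral sites form three mutually perpendicular trans pairs.
There are 5 geometric isomers: NCS trans, CN trans, py trans; NCS cis, CN trans, py cis; NCS cis, CN cis, py trans; NCS cis, CN cis, py cis (chiral); NCS trans, CN cis, py cis.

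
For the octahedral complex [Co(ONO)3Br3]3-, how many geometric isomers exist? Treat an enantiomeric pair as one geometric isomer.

The six octahedral sites form three mutually perpendicular trans pairs.
Systematic placement gives 2 geometric isomers: ONO mer; ONO fac.

2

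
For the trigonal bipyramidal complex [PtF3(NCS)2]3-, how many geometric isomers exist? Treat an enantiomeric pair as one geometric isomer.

In a trigonal bipyramid the two axial positions differ from the three equatorial ones.
Systematic placement gives 3 geometric isomers: NCS both equatorial; NCS one axial, one equatorial; NCS both axial.

3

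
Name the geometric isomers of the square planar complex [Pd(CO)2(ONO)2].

cis and trans

A square has two trans pairs of vertices; adjacent vertices are cis.
Systematic placement gives 2 geometric isomers: CO cis; CO trans.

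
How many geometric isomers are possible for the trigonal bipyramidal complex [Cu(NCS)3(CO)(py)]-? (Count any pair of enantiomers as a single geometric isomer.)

4

A trigonal bipyramid has two axial and three equatorial sites, which are chemically inequivalent.
Working through the distinct placements yields 4 geometric isomers: CO axial, py equatorial; CO axial, py axial; CO equatorial, py equatorial; CO equatorial, py axial.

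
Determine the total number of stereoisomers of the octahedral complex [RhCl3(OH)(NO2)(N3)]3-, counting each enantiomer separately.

5

Systematic placement gives 4 geometric isomers: Cl mer (3 arrangements); Cl fac (chiral).
One of these lacks any improper symmetry element and so occurs as an enantiomeric pair, giving 4 + 1 = 5 stereoisomers in total.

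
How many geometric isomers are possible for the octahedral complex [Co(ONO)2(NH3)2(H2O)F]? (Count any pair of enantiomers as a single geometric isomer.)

6

Systematic placement gives 6 geometric isomers: ONO trans, NH3 trans; ONO cis, NH3 cis (3 arrangements, 2 chiral); ONO trans, NH3 cis; ONO cis, NH3 trans.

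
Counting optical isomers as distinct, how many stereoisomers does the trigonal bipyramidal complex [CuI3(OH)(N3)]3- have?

In a trigonal bipyramid the two axial positions differ from the three equatorial ones.
The distinct arrangements are (4 in all): OH equatorial, N3 equatorial; OH equatorial, N3 axial; OH axial, N3 equatorial; OH axial, N3 axial.
Each arrangement has an internal mirror plane or centre of symmetry, so none is chiral.

4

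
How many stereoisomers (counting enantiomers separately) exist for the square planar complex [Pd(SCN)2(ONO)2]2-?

In a square planar complex each vertex has one trans partner and two cis neighbours.
Working through the distinct placements yields 2 geometric isomers: SCN cis; SCN trans.
Each arrangement has an internal mirror plane or centre of symmetry, so none is chiral.

2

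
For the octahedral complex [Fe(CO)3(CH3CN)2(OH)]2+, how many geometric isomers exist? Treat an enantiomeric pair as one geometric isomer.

The six octahedral sites form three mutually perpendicular trans pairs.
Systematic placement gives 3 geometric isomers: CO mer, CH3CN trans; CO fac, CH3CN cis; CO mer, CH3CN cis.

3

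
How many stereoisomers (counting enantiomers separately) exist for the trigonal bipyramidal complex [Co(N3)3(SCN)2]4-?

3

A trigonal bipyramid has two axial and three equatorial sites, which are chemically inequivalent.
Working through the distinct placements yields 3 geometric isomers: SCN both equatorial; SCN one axial, one equatorial; SCN both axial.
Each arrangement has an internal mirror plane or centre of symmetry, so none is chiral.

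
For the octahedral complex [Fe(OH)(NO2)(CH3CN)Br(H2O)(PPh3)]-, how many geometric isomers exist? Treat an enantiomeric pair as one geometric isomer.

15

The six octahedral sites form three mutually perpendicular trans pairs.
Systematic enumeration (placing each ligand type in turn and discarding arrangements equivalent by rotation or reflection) gives 15 geometric isomers.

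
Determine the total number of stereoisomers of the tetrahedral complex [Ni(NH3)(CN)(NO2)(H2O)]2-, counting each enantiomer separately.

2

In a tetrahedral complex all four positions are equivalent and every pair of ligands is adjacent — there is no cis/trans distinction.
Only one geometric arrangement is possible; it has no improper symmetry element, so it exists as a pair of enantiomers (2 stereoisomers).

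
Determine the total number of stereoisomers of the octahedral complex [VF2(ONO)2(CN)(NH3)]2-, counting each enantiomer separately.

8

In an octahedral complex each vertex has one trans partner and four cis neighbours.
The distinct arrangements are (6 in all): F cis, ONO trans; F cis, ONO cis (3 arrangements, 2 chiral); F trans, ONO trans; F trans, ONO cis.
Of these, 2 lack any improper symmetry element and so occur as enantiomeric pairs, giving 6 + 2 = 8 stereoisomers in total.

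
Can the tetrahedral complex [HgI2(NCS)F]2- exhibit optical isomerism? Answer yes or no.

no

In a tetrahedral complex all four positions are equivalent and every pair of ligands is adjacent — there is no cis/trans distinction.
Only one geometric arrangement is possible.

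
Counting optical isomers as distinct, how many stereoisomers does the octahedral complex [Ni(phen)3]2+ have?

2

An octahedron has six vertices in three trans pairs; every non-trans pair is cis.
Each phen is bidentate and must span two cis positions.
Only one geometric arrangement is possible; it has no improper symmetry element, so it exists as a pair of enantiomers (2 stereoisomers).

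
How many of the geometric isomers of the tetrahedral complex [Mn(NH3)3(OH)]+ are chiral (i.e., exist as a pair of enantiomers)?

0

Only one geometric arrangement is possible.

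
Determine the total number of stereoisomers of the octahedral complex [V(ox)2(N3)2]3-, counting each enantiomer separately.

3

In an octahedral complex each vertex has one trans partner and four cis neighbours.
Each ox is bidentate and must span two cis positions.
Systematic placement gives 2 geometric isomers: N3 trans; N3 cis (chiral).
One of these lacks any improper symmetry element and so occurs as an enantiomeric pair, giving 2 + 1 = 3 stereoisomers in total.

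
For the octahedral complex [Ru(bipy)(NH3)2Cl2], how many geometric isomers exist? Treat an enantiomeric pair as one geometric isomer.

3

In an octahedral complex each vertex has one trans partner and four cis neighbours.
Each bipy is bidentate and must span two cis positions.
The distinct arrangements are (3 in all): NH3 cis, Cl trans; NH3 cis, Cl cis (chiral); NH3 trans, Cl cis.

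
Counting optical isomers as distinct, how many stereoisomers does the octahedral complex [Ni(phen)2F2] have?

3

In an octahedral complex each vertex has one trans partner and four cis neighbours.
Each phen is bidentate and must span two cis positions.
Systematic placement gives 2 geometric isomers: F trans; F cis (chiral).
One of these lacks any improper symmetry element and so occurs as an enantiomeric pair, giving 2 + 1 = 3 stereoisomers in total.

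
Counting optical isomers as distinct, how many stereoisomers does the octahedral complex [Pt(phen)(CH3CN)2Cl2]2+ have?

4

In an octahedral complex each vertex has one trans partner and four cis neighbours.
Each phen is bidentate and must span two cis positions.
Working through the distinct placements yields 3 geometric isomers: CH3CN trans, Cl cis; CH3CN cis, Cl cis (chiral); CH3CN cis, Cl trans.
One of these lacks any improper symmetry element and so occurs as an enantiomeric pair, giving 3 + 1 = 4 stereoisomers in total.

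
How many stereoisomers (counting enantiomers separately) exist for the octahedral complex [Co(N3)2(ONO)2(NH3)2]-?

6

In an octahedral complex each vertex has one trans partner and four cis neighbours.
Systematic placement gives 5 geometric isomers: N3 trans, ONO trans, NH3 trans; N3 trans, ONO cis, NH3 cis; N3 cis, ONO trans, NH3 cis; N3 cis, ONO cis, NH3 cis (chiral); N3 cis, ONO cis, NH3 trans.
One of these lacks any improper symmetry element and so occurs as an enantiomeric pair, giving 5 + 1 = 6 stereoisomers in total.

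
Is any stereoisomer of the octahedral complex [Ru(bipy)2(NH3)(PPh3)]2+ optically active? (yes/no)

Each bipy is bidentate and must span two cis positions.
The distinct arrangements are (2 in all): NH3 and PPh3 mutually trans; NH3 and PPh3 mutually cis (chiral).
One of these lacks any improper symmetry element and so occurs as an enantiomeric pair, giving 2 + 1 = 3 stereoisomers in total.

yes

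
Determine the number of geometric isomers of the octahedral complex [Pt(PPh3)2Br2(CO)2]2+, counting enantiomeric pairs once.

In an octahedral complex each vertex has one trans partner and four cis neighbours.
Working through the distinct placements yields 5 geometric isomers: PPh3 trans, Br trans, CO trans; PPh3 cis, Br trans, CO cis; PPh3 trans, Br cis, CO cis; PPh3 cis, Br cis, CO cis (chiral); PPh3 cis, Br cis, CO trans.

5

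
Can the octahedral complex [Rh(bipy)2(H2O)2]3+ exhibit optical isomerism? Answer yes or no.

yes

Each bipy is bidentate and must span two cis positions.
Systematic placement gives 2 geometric isomers: H2O trans; H2O cis (chiral).
One of these lacks any improper symmetry element and so occurs as an enantiomeric pair, giving 2 + 1 = 3 stereoisomers in total.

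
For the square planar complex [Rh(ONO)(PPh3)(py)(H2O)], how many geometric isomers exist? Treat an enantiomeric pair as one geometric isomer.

3

A square has two trans pairs of vertices; adjacent vertices are cis.
Systematic placement gives 3 geometric isomers: (H2O/PPh3 trans, ONO/py trans); (H2O/py trans, ONO/PPh3 trans); (H2O/ONO trans, PPh3/py trans).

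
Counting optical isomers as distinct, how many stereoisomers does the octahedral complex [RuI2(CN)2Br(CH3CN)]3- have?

8

Working through the distinct placements yields 6 geometric isomers: I trans, CN trans; I cis, CN cis (3 arrangements, 2 chiral); I trans, CN cis; I cis, CN trans.
Of these, 2 lack any improper symmetry element and so occur as enantiomeric pairs, giving 6 + 2 = 8 stereoisomers in total.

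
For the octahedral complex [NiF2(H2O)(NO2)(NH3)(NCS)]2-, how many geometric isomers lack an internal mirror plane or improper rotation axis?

An octahedron has six vertices in three trans pairs; every non-trans pair is cis.
Placing the ligands in turn and identifying arrangements related by rotation or reflection leaves 9 distinct geometric isomers.
Of these, 6 lack any improper symmetry element and so occur as enantiomeric pairs, giving 9 + 6 = 15 stereoisomers in total.

6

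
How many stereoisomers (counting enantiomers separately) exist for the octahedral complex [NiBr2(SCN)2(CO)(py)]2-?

The six octahedral sites form three mutually perpendicular trans pairs.
Systematic placement gives 6 geometric isomers: Br trans, SCN cis; Br trans, SCN trans; Br cis, SCN cis (3 arrangements, 2 chiral); Br cis, SCN trans.
Of these, 2 lack any improper symmetry element and so occur as enantiomeric pairs, giving 6 + 2 = 8 stereoisomers in total.

8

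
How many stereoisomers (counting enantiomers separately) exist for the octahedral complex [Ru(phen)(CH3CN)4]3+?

1

In an octahedral complex each vertex has one trans partner and four cis neighbours.
Each phen is bidentate and must span two cis positions.
Only one geometric arrangement is possible.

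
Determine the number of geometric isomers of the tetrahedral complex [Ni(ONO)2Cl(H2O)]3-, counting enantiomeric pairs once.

1

All four vertices of a tetrahedron are equivalent and mutually adjacent, so cis/trans isomerism cannot arise.
Only one geometric arrangement is possible.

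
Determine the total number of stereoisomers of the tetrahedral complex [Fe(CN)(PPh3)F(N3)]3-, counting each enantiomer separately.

2

In a tetrahedral complex all four positions are equivalent and every pair of ligands is adjacent — there is no cis/trans distinction.
Only one geometric arrangement is possible; it has no improper symmetry element, so it exists as a pair of enantiomers (2 stereoisomers).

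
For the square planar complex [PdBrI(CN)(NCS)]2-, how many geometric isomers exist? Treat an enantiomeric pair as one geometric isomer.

In a square planar complex each vertex has one trans partner and two cis neighbours.
There are 3 geometric isomers: (Br/I trans, CN/NCS trans); (Br/NCS trans, CN/I trans); (Br/CN trans, I/NCS trans).

3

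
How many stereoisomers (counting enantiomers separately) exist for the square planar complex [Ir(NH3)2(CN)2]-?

In a square planar complex each vertex has one trans partner and two cis neighbours.
Systematic placement gives 2 geometric isomers: NH3 cis; NH3 trans.
Each arrangement has an internal mirror plane or centre of symmetry, so none is chiral.

2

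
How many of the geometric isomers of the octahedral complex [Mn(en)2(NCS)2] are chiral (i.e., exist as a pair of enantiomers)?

The six octahedral sites form three mutually perpendicular trans pairs.
Each en is bidentate and must span two cis positions.
Systematic placement gives 2 geometric isomers: NCS trans; NCS cis (chiral).
One of these lacks any improper symmetry element and so occurs as an enantiomeric pair, giving 2 + 1 = 3 stereoisomers in total.

1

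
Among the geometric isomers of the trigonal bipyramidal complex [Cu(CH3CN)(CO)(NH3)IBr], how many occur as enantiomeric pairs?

Systematic enumeration (placing each ligand type in turn and discarding arrangements equivalent by rotation or reflection) gives 10 geometric isomers.
Of these, 10 lack any improper symmetry element and so occur as enantiomeric pairs, giving 10 + 10 = 20 stereoisomers in total.

10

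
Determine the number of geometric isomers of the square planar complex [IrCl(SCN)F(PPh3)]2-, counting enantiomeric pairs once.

3

The distinct arrangements are (3 in all): (Cl/PPh3 trans, F/SCN trans); (Cl/SCN trans, F/PPh3 trans); (Cl/F trans, PPh3/SCN trans).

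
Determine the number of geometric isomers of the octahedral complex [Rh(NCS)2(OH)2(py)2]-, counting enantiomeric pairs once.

5

An octahedron has six vertices in three trans pairs; every non-trans pair is cis.
The distinct arrangements are (5 in all): NCS trans, OH trans, py trans; NCS trans, OH cis, py cis; NCS cis, OH cis, py trans; NCS cis, OH cis, py cis (chiral); NCS cis, OH trans, py cis.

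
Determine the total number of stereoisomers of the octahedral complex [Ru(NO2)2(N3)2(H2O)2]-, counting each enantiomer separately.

The six octahedral sites form three mutually perpendicular trans pairs.
There are 5 geometric isomers: NO2 trans, N3 trans, H2O trans; NO2 cis, N3 cis, H2O trans; NO2 trans, N3 cis, H2O cis; NO2 cis, N3 cis, H2O cis (chiral); NO2 cis, N3 trans, H2O cis.
One of these lacks any improper symmetry element and so occurs as an enantiomeric pair, giving 5 + 1 = 6 stereoisomers in total.

6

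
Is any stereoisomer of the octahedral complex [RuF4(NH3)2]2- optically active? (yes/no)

no

There are 2 geometric isomers: NH3 trans; NH3 cis.
Each arrangement has an internal mirror plane or centre of symmetry, so none is chiral.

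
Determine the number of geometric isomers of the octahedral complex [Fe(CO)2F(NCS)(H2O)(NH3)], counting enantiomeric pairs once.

9

Systematic enumeration (placing each ligand type in turn and discarding arrangements equivalent by rotation or reflection) gives 9 geometric isomers.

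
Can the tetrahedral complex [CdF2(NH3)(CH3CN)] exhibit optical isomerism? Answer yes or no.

All four vertices of a tetrahedron are equivalent and mutually adjacent, so cis/trans isomerism cannot arise.
Only one geometric arrangement is possible.

no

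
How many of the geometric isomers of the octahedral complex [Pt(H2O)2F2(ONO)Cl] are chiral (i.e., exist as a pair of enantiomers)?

2

The distinct arrangements are (6 in all): H2O cis, F cis (3 arrangements, 2 chiral); H2O trans, F cis; H2O cis, F trans; H2O trans, F trans.
Of these, 2 lack any improper symmetry element and so occur as enantiomeric pairs, giving 6 + 2 = 8 stereoisomers in total.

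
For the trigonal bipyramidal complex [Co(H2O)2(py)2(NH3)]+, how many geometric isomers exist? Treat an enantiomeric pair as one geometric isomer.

5

A trigonal bipyramid has two axial and three equatorial sites, which are chemically inequivalent.
Systematic enumeration (placing each ligand type in turn and discarding arrangements equivalent by rotation or reflection) gives 5 geometric isomers.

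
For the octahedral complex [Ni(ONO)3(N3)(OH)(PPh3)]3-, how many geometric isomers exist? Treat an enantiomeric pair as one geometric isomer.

The six octahedral sites form three mutually perpendicular trans pairs.
Systematic placement gives 4 geometric isomers: ONO mer (3 arrangements); ONO fac (chiral).

4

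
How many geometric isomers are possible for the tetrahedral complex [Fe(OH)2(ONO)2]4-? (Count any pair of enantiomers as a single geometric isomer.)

In a tetrahedral complex all four positions are equivalent and every pair of ligands is adjacent — there is no cis/trans distinction.
Only one geometric arrangement is possible.

1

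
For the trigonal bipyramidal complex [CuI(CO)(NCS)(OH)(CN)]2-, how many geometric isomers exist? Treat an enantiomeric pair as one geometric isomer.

In a trigonal bipyramid the two axial positions differ from the three equatorial ones.
Placing the ligands in turn and identifying arrangements related by rotation or reflection leaves 10 distinct geometric isomers.

10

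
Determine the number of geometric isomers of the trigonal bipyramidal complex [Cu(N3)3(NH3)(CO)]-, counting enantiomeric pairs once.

4

In a trigonal bipyramid the two axial positions differ from the three equatorial ones.
Systematic placement gives 4 geometric isomers: NH3 equatorial, CO axial; NH3 axial, CO axial; NH3 equatorial, CO equatorial; NH3 axial, CO equatorial.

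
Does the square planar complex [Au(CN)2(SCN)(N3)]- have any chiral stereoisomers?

In a square planar complex each vertex has one trans partner and two cis neighbours.
The distinct arrangements are (2 in all): CN cis; CN trans.
Each arrangement has an internal mirror plane or centre of symmetry, so none is chiral.

no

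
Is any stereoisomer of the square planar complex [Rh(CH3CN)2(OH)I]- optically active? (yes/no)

In a square planar complex each vertex has one trans partner and two cis neighbours.
The distinct arrangements are (2 in all): CH3CN cis; CH3CN trans.
Each arrangement has an internal mirror plane or centre of symmetry, so none is chiral.

no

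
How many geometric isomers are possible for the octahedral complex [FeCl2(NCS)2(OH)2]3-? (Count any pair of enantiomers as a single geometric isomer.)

5

In an octahedral complex each vertex has one trans partner and four cis neighbours.
Working through the distinct placements yields 5 geometric isomers: Cl trans, NCS trans, OH trans; Cl trans, NCS cis, OH cis; Cl cis, NCS cis, OH trans; Cl cis, NCS cis, OH cis (chiral); Cl cis, NCS trans, OH cis.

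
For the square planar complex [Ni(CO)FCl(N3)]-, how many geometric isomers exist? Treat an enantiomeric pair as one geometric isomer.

3

There are 3 geometric isomers: (CO/F trans, Cl/N3 trans); (CO/N3 trans, Cl/F trans); (CO/Cl trans, F/N3 trans).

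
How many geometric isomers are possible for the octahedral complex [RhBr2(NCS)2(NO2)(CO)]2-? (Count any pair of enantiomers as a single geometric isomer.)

The distinct arrangements are (6 in all): Br trans, NCS cis; Br trans, NCS trans; Br cis, NCS cis (3 arrangements, 2 chiral); Br cis, NCS trans.

6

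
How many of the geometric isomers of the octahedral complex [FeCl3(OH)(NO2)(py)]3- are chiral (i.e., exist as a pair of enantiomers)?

In an octahedral complex each vertex has one trans partner and four cis neighbours.
Systematic placement gives 4 geometric isomers: Cl mer (3 arrangements); Cl fac (chiral).
One of these lacks any improper symmetry element and so occurs as an enantiomeric pair, giving 4 + 1 = 5 stereoisomers in total.

1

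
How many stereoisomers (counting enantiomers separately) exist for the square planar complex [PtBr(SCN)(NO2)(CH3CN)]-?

3

A square has two trans pairs of vertices; adjacent vertices are cis.
Systematic placement gives 3 geometric isomers: (Br/NO2 trans, CH3CN/SCN trans); (Br/SCN trans, CH3CN/NO2 trans); (Br/CH3CN trans, NO2/SCN trans).
Each arrangement has an internal mirror plane or centre of symmetry, so none is chiral.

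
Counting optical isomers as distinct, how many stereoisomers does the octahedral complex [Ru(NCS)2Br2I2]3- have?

6

The six octahedral sites form three mutually perpendicular trans pairs.
There are 5 geometric isomers: NCS trans, Br trans, I trans; NCS cis, Br trans, I cis; NCS trans, Br cis, I cis; NCS cis, Br cis, I cis (chiral); NCS cis, Br cis, I trans.
One of these lacks any improper symmetry element and so occurs as an enantiomeric pair, giving 5 + 1 = 6 stereoisomers in total.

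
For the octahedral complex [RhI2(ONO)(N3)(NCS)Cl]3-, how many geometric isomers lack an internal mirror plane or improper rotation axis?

6

The six octahedral sites form three mutually perpendicular trans pairs.
Systematic enumeration (placing each ligand type in turn and discarding arrangements equivalent by rotation or reflection) gives 9 geometric isomers.
Of these, 6 lack any improper symmetry element and so occur as enantiomeric pairs, giving 9 + 6 = 15 stereoisomers in total.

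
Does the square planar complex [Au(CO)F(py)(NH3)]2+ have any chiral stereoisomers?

In a square planar complex each vertex has one trans partner and two cis neighbours.
Working through the distinct placements yields 3 geometric isomers: (CO/NH3 trans, F/py trans); (CO/py trans, F/NH3 trans); (CO/F trans, NH3/py trans).
Each arrangement has an internal mirror plane or centre of symmetry, so none is chiral.

no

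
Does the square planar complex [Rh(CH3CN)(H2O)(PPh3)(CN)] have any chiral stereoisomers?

In a square planar complex each vertex has one trans partner and two cis neighbours.
The distinct arrangements are (3 in all): (CH3CN/H2O trans, CN/PPh3 trans); (CH3CN/PPh3 trans, CN/H2O trans); (CH3CN/CN trans, H2O/PPh3 trans).
Each arrangement has an internal mirror plane or centre of symmetry, so none is chiral.

no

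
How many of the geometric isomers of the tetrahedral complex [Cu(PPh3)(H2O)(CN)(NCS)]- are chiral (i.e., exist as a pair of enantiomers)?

1

All four vertices of a tetrahedron are equivalent and mutually adjacent, so cis/trans isomerism cannot arise.
Only one geometric arrangement is possible; it has no improper symmetry element, so it exists as a pair of enantiomers (2 stereoisomers).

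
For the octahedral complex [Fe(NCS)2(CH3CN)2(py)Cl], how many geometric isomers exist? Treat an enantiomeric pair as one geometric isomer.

Systematic placement gives 6 geometric isomers: NCS cis, CH3CN trans; NCS trans, CH3CN trans; NCS cis, CH3CN cis (3 arrangements, 2 chiral); NCS trans, CH3CN cis.

6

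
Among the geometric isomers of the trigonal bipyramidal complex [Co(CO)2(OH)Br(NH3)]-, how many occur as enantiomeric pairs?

In a trigonal bipyramid the two axial positions differ from the three equatorial ones.
Exhaustive case analysis gives 7 geometric isomers.
Of these, 3 lack any improper symmetry element and so occur as enantiomeric pairs, giving 7 + 3 = 10 stereoisomers in total.

3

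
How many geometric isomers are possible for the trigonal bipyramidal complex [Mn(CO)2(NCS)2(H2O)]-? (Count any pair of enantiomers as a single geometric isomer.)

5

In a trigonal bipyramid the two axial positions differ from the three equatorial ones.
Exhaustive case analysis gives 5 geometric isomers.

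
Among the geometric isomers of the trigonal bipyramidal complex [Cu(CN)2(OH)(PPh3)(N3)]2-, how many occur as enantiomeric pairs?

3

In a trigonal bipyramid the two axial positions differ from the three equatorial ones.
Systematic enumeration (placing each ligand type in turn and discarding arrangements equivalent by rotation or reflection) gives 7 geometric isomers.
Of these, 3 lack any improper symmetry element and so occur as enantiomeric pairs, giving 7 + 3 = 10 stereoisomers in total.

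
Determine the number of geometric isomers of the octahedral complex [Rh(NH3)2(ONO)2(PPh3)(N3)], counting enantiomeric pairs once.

An octahedron has six vertices in three trans pairs; every non-trans pair is cis.
Working through the distinct placements yields 6 geometric isomers: NH3 cis, ONO cis (3 arrangements, 2 chiral); NH3 cis, ONO trans; NH3 trans, ONO cis; NH3 trans, ONO trans.

6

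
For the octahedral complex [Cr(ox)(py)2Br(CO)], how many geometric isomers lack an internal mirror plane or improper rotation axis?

An octahedron has six vertices in three trans pairs; every non-trans pair is cis.
Each ox is bidentate and must span two cis positions.
There are 4 geometric isomers: py cis (3 arrangements, 2 chiral); py trans.
Of these, 2 lack any improper symmetry element and so occur as enantiomeric pairs, giving 4 + 2 = 6 stereoisomers in total.

2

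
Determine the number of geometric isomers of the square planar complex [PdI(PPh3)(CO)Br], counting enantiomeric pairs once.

3

Working through the distinct placements yields 3 geometric isomers: (Br/I trans, CO/PPh3 trans); (Br/PPh3 trans, CO/I trans); (Br/CO trans, I/PPh3 trans).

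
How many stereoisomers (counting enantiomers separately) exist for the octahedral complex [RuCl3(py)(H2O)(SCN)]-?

5

There are 4 geometric isomers: Cl mer (3 arrangements); Cl fac (chiral).
One of these lacks any improper symmetry element and so occurs as an enantiomeric pair, giving 4 + 1 = 5 stereoisomers in total.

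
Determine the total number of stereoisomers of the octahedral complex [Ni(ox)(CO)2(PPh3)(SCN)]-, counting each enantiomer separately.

6

In an octahedral complex each vertex has one trans partner and four cis neighbours.
Each ox is bidentate and must span two cis positions.
There are 4 geometric isomers: CO trans; CO cis (3 arrangements, 2 chiral).
Of these, 2 lack any improper symmetry element and so occur as enantiomeric pairs, giving 4 + 2 = 6 stereoisomers in total.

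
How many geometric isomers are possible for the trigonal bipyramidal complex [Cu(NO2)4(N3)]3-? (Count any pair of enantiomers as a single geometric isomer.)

2

A trigonal bipyramid has two axial and three equatorial sites, which are chemically inequivalent.
There are 2 geometric isomers: N3 axial; N3 equatorial.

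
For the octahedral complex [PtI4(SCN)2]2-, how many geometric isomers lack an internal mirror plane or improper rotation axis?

There are 2 geometric isomers: SCN trans; SCN cis.
Each arrangement has an internal mirror plane or centre of symmetry, so none is chiral.

0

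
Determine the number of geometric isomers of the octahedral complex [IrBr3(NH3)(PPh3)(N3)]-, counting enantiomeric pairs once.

In an octahedral complex each vertex has one trans partner and four cis neighbours.
There are 4 geometric isomers: Br mer (3 arrangements); Br fac (chiral).

4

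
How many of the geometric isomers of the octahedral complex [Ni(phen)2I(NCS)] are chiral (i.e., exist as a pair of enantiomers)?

1

An octahedron has six vertices in three trans pairs; every non-trans pair is cis.
Each phen is bidentate and must span two cis positions.
There are 2 geometric isomers: I and NCS mutually trans; I and NCS mutually cis (chiral).
One of these lacks any improper symmetry element and so occurs as an enantiomeric pair, giving 2 + 1 = 3 stereoisomers in total.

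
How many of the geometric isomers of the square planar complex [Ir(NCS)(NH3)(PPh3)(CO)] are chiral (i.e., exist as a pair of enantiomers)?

In a square planar complex each vertex has one trans partner and two cis neighbours.
Working through the distinct placements yields 3 geometric isomers: (CO/NH3 trans, NCS/PPh3 trans); (CO/PPh3 trans, NCS/NH3 trans); (CO/NCS trans, NH3/PPh3 trans).
Each arrangement has an internal mirror plane or centre of symmetry, so none is chiral.

0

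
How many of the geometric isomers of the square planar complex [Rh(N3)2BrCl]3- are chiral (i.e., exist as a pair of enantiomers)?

Systematic placement gives 2 geometric isomers: N3 cis; N3 trans.
Each arrangement has an internal mirror plane or centre of symmetry, so none is chiral.

0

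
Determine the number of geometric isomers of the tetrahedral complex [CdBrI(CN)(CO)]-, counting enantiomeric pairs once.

All four vertices of a tetrahedron are equivalent and mutually adjacent, so cis/trans isomerism cannot arise.
Only one geometric arrangement is possible; it has no improper symmetry element, so it exists as a pair of enantiomers (2 stereoisomers).

1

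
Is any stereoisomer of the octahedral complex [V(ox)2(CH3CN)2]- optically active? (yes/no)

An octahedron has six vertices in three trans pairs; every non-trans pair is cis.
Each ox is bidentate and must span two cis positions.
The distinct arrangements are (2 in all): CH3CN trans; CH3CN cis (chiral).
One of these lacks any improper symmetry element and so occurs as an enantiomeric pair, giving 2 + 1 = 3 stereoisomers in total.

yes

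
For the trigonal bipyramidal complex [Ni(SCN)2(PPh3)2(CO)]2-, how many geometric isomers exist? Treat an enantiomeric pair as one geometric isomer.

In a trigonal bipyramid the two axial positions differ from the three equatorial ones.
Systematic enumeration (placing each ligand type in turn and discarding arrangements equivalent by rotation or reflection) gives 5 geometric isomers.

5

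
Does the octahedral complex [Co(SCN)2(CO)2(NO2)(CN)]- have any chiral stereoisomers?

yes

Working through the distinct placements yields 6 geometric isomers: SCN trans, CO cis; SCN cis, CO cis (3 arrangements, 2 chiral); SCN trans, CO trans; SCN cis, CO trans.
Of these, 2 lack any improper symmetry element and so occur as enantiomeric pairs, giving 6 + 2 = 8 stereoisomers in total.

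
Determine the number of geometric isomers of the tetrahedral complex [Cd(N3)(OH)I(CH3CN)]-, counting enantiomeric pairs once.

1

In a tetrahedral complex all four positions are equivalent and every pair of ligands is adjacent — there is no cis/trans distinction.
Only one geometric arrangement is possible; it has no improper symmetry element, so it exists as a pair of enantiomers (2 stereoisomers).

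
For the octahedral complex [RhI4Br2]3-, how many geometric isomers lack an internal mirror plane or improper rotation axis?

0

Systematic placement gives 2 geometric isomers: Br trans; Br cis.
Each arrangement has an internal mirror plane or centre of symmetry, so none is chiral.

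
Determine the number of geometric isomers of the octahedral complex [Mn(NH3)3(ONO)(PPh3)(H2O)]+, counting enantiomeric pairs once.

4

The six octahedral sites form three mutually perpendicular trans pairs.
There are 4 geometric isomers: NH3 mer (3 arrangements); NH3 fac (chiral).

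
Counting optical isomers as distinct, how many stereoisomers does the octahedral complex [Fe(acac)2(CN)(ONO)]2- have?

The six octahedral sites form three mutually perpendicular trans pairs.
Each acac is bidentate and must span two cis positions.
There are 2 geometric isomers: CN and ONO mutually trans; CN and ONO mutually cis (chiral).
One of these lacks any improper symmetry element and so occurs as an enantiomeric pair, giving 2 + 1 = 3 stereoisomers in total.

3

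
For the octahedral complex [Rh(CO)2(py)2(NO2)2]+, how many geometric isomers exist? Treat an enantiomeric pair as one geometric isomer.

5

The six octahedral sites form three mutually perpendicular trans pairs.
The distinct arrangements are (5 in all): CO trans, py trans, NO2 trans; CO trans, py cis, NO2 cis; CO cis, py trans, NO2 cis; CO cis, py cis, NO2 cis (chiral); CO cis, py cis, NO2 trans.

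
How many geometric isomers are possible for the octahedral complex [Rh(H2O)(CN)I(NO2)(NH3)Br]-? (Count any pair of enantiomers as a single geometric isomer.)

The six octahedral sites form three mutually perpendicular trans pairs.
Exhaustive case analysis gives 15 geometric isomers.

15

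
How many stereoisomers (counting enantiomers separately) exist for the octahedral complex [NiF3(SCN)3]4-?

2

In an octahedral complex each vertex has one trans partner and four cis neighbours.
There are 2 geometric isomers: F mer; F fac.
Each arrangement has an internal mirror plane or centre of symmetry, so none is chiral.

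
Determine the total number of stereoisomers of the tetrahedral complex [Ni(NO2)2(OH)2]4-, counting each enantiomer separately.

All four vertices of a tetrahedron are equivalent and mutually adjacent, so cis/trans isomerism cannot arise.
Only one geometric arrangement is possible.

1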